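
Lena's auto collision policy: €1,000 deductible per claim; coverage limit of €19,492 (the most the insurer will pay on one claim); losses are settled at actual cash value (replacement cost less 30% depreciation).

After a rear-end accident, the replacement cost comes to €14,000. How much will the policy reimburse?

Actual cash value after 30% depreciation: €14,000 × 70% = €9,800.
Less the €1,000 deductible: €9,800 − €1,000 = €8,800.
That's under the €19,492 cap, so the insurer reimburses the full €8,800.

€8,800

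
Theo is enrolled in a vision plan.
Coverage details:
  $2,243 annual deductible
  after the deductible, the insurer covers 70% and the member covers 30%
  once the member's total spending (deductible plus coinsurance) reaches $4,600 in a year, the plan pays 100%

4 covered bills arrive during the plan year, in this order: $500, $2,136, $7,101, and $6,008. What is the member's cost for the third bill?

Claim 1 — $500: entire amount goes to the deductible. Member pays $500; OOP now $500.
Claim 2 — $2,136: $1,743 to deductible, leaving $393; member's 30% is $117.90. Member pays $1,860.90; OOP now $2,360.90.
Claim 3 — $7,101: deductible already satisfied, so member's share is 30% × $7,101 = $2,130.30. Cost to member: $2,130.30. OOP to date $4,491.20.

$2,130.30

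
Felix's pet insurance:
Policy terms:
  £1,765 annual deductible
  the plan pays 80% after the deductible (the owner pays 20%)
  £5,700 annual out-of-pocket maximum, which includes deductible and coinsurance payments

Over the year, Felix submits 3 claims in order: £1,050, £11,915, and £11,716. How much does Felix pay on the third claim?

Claim 1 — £1,050: all of it applies to the deductible. Cost to owner: £1,050. OOP to date £1,050.
Claim 2 — £11,915: £715 to deductible, leaving £11,200; coinsurance £11,200 × 20% = £2,240. Owner pays £2,955; OOP now £4,005.
Claim 3 — £11,716: 20% coinsurance on £11,716 = £2,343.20. Adding that to £4,005 gives £6,348.20, past the £5,700 cap; owner pays only £5,700 − £4,005 = £1,695.

£1,695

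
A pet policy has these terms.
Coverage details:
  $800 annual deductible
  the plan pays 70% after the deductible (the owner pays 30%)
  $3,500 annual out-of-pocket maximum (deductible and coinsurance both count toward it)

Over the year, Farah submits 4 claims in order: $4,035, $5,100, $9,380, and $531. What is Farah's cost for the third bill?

#1 ($4,035): $800 finishes the deductible; $3,235 goes to coinsurance; coinsurance $3,235 × 30% = $970.50. Owner owes $1,770.50 (running OOP $1,770.50).
#2 ($5,100): 30% coinsurance on $5,100 = $1,530. Cost to owner: $1,530. OOP to date $3,300.50.
#3 ($9,380): deductible already satisfied, so owner's share is 30% × $9,380 = $2,814. OOP would hit $6,114.50 > $3,500, so the cap limits the owner to $3,500 − $3,300.50 = $199.50.

$199.50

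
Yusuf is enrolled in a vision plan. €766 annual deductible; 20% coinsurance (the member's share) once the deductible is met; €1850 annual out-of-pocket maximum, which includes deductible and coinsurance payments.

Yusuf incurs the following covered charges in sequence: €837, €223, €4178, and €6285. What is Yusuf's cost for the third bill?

€835.60

Bill 1, €837: €766 finishes the deductible; €71 goes to coinsurance; coinsurance €71 × 20% = €14.20. Cost to member: €780.20. OOP to date €780.20.
Bill 2, €223: 20% coinsurance on €223 = €44.60. Member pays €44.60; OOP now €824.80.
Bill 3, €4178: deductible already satisfied, so member's share is 20% × €4178 = €835.60. Cost to member: €835.60. OOP to date €1660.40.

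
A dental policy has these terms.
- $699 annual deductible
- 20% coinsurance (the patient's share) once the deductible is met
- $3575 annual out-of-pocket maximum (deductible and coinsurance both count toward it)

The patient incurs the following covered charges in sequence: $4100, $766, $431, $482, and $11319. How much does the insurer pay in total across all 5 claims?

Bill 1, $4100: deductible takes $699, $3401 remains; patient's 20% is $680.20. Patient owes $1379.20 (running OOP $1379.20). Plan pays $4100 − $1379.20 = $2720.80.
Bill 2, $766: 20% coinsurance on $766 = $153.20. Cost to patient: $153.20. OOP to date $1532.40. Plan pays $766 − $153.20 = $612.80.
Bill 3, $431: deductible met; 20% of $431 = $86.20. Patient pays $86.20; OOP now $1618.60. Insurer: $431 − $86.20 = $344.80.
Bill 4, $482: 20% coinsurance on $482 = $96.40. Patient pays $96.40; OOP now $1715. Insurer: $482 − $96.40 = $385.60.
Bill 5, $11319: deductible already satisfied, so patient's share is 20% × $11319 = $2263.80. OOP would hit $3978.80 > $3575, so the cap limits the patient to $3575 − $1715 = $1860. Insurer: $11319 − $1860 = $9459.
Insurer total: $2720.80 + $612.80 + $344.80 + $385.60 + $9459 = $13523.

$13523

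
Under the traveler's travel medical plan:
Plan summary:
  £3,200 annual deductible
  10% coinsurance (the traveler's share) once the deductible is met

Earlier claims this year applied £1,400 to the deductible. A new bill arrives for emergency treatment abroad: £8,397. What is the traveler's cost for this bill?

Deductible still to meet: £3,200 − £1,400 = £1,800.
After the £1,800 deductible portion, £8,397 − £1,800 = £6,597 is subject to coinsurance.
Coinsurance: £6,597 × 10% = £659.70.
That puts the traveler's cost at £1,800 + £659.70 = £2,459.70.

£2,459.70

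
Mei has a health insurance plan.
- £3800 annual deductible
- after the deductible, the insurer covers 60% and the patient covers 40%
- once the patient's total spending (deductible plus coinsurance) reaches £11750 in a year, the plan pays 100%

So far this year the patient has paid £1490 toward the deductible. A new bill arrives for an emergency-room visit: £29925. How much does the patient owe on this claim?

Remaining deductible: £3800 − £1490 = £2310.
That leaves £29925 − £2310 = £27615 for coinsurance.
40% of £27615 = £11046 falls to the patient.
So the patient owes £2310 + £11046 = £13356 before any cap.
Year-to-date out-of-pocket would reach £1490 + £13356 = £14846, above the £11750 maximum, so the patient pays only £11750 − £1490 = £10260.

£10260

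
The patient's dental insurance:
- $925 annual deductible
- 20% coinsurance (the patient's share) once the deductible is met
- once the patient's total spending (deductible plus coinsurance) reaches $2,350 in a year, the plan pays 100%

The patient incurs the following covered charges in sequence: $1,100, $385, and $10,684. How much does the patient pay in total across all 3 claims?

Claim 1 ($1,100): $925 to deductible, leaving $175; coinsurance $175 × 20% = $35. Patient pays $960; OOP now $960.
Claim 2 ($385): deductible already satisfied, so patient's share is 20% × $385 = $77. Cost to patient: $77. OOP to date $1,037.
Claim 3 ($10,684): deductible met; 20% of $10,684 = $2,136.80. That would push OOP to $3,173.80, over the $2,350 cap, so patient pays $2,350 − $1,037 = $1,313.
Summing the patient's payments: $960 + $77 + $1,313 = $2,350.

$2,350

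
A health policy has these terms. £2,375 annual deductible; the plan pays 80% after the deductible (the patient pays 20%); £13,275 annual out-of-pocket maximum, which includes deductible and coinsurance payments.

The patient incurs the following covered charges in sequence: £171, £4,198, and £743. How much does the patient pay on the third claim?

Bill 1, £171: entire amount goes to the deductible. Patient owes £171 (running OOP £171).
Bill 2, £4,198: £2,204 finishes the deductible; £1,994 goes to coinsurance; 20% of £1,994 = £398.80. Patient owes £2,602.80 (running OOP £2,773.80).
Bill 3, £743: deductible met; 20% of £743 = £148.60. Cost to patient: £148.60. OOP to date £2,922.40.

£148.60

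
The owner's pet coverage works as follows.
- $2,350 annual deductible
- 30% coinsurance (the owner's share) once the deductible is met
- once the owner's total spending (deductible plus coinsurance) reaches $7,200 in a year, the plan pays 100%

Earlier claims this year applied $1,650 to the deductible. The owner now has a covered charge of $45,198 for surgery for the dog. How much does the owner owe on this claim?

$5,550

$1,650 of the $2,350 deductible is already met, leaving $700.
The remaining $44,498 (= $45,198 − $700) moves to coinsurance.
30% of $44,498 = $13,349.40 falls to the owner.
So the owner owes $700 + $13,349.40 = $14,049.40 before any cap.
That would bring total out-of-pocket to $15,699.40, past the $7,200 cap. The owner is capped at $7,200 − $1,650 = $5,550 on this claim.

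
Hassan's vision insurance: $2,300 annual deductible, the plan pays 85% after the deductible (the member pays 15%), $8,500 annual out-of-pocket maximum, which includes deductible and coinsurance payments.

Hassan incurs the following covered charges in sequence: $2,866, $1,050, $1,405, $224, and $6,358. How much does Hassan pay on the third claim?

$210.75

Bill 1, $2,866: $2,300 to deductible, leaving $566; 15% of $566 = $84.90. Member pays $2,384.90; OOP now $2,384.90.
Bill 2, $1,050: 15% coinsurance on $1,050 = $157.50. Member owes $157.50 (running OOP $2,542.40).
Bill 3, $1,405: 15% coinsurance on $1,405 = $210.75. Member owes $210.75 (running OOP $2,753.15).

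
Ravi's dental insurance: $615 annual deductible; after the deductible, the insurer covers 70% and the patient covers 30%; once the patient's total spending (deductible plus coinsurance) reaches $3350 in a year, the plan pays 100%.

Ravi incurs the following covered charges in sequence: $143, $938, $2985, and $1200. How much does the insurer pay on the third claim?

#1 ($143): fully absorbed by the deductible. Patient owes $143 (running OOP $143). Plan pays $143 − $143 = $0.
#2 ($938): $472 finishes the deductible; $466 goes to coinsurance; patient's 30% is $139.80. Cost to patient: $611.80. OOP to date $754.80. Plan pays $938 − $611.80 = $326.20.
#3 ($2985): deductible met; 30% of $2985 = $895.50. Patient owes $895.50 (running OOP $1650.30). Insurer: $2985 − $895.50 = $2089.50.

$2089.50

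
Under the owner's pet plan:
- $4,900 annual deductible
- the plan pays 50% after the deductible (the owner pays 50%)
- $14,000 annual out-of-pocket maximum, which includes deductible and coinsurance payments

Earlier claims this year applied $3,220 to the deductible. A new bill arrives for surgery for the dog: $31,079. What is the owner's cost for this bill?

$3,220 of the $4,900 deductible is already met, leaving $1,680.
The remaining $29,399 (= $31,079 − $1,680) moves to coinsurance.
Owner's 50% share of $29,399 is $14,699.50.
So the owner owes $1,680 + $14,699.50 = $16,379.50 before any cap.
That would bring total out-of-pocket to $19,599.50, past the $14,000 cap. The owner is capped at $14,000 − $3,220 = $10,780 on this claim.

$10,780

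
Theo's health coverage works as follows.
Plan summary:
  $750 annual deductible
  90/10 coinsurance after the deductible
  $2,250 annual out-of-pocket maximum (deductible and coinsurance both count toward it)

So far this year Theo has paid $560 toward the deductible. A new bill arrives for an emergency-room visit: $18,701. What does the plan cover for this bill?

$17,011

Remaining deductible: $750 − $560 = $190.
After the $190 deductible portion, $18,701 − $190 = $18,511 is subject to coinsurance.
Coinsurance: $18,511 × 10% = $1,851.10.
Patient responsibility before any cap: $190 + $1,851.10 = $2,041.10.
Year-to-date out-of-pocket would reach $560 + $2,041.10 = $2,601.10, above the $2,250 maximum, so the patient pays only $2,250 − $560 = $1,690.
Insurer pays the balance: $18,701 − $1,690 = $17,011.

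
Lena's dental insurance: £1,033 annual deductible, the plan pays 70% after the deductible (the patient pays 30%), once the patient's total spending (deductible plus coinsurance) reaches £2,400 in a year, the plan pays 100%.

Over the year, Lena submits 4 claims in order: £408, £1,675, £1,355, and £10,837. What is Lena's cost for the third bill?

Claim 1 — £408: fully absorbed by the deductible. Patient pays £408; OOP now £408.
Claim 2 — £1,675: £625 to deductible, leaving £1,050; coinsurance £1,050 × 30% = £315. Patient pays £940; OOP now £1,348.
Claim 3 — £1,355: deductible met; 30% of £1,355 = £406.50. Patient owes £406.50 (running OOP £1,754.50).

£406.50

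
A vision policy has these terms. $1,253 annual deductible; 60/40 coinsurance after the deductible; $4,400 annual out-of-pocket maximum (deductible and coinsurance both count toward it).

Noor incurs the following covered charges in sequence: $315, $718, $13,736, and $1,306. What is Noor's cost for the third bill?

Claim 1 — $315: all of it applies to the deductible. Member owes $315 (running OOP $315).
Claim 2 — $718: entire amount goes to the deductible. Cost to member: $718. OOP to date $1,033.
Claim 3 — $13,736: deductible takes $220, $13,516 remains; 40% of $13,516 = $5,406.40. Deductible plus coinsurance: $220 + $5,406.40 = $5,626.40. That would push OOP to $6,659.40, over the $4,400 cap, so member pays $4,400 − $1,033 = $3,367.

$3,367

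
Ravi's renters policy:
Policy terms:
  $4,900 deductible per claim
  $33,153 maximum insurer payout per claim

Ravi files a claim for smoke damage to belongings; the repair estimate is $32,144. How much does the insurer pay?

Subtract the deductible: $32,144 − $4,900 = $27,244.
$27,244 is within the $33,153 limit, so the insurer pays $27,244.

$27,244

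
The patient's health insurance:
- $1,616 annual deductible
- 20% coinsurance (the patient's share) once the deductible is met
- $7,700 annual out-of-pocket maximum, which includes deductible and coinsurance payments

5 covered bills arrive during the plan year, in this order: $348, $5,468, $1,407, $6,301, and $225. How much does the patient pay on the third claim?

Claim 1 — $348: all of it applies to the deductible. Cost to patient: $348. OOP to date $348.
Claim 2 — $5,468: deductible takes $1,268, $4,200 remains; patient's 20% is $840. Patient owes $2,108 (running OOP $2,456).
Claim 3 — $1,407: deductible already satisfied, so patient's share is 20% × $1,407 = $281.40. Patient pays $281.40; OOP now $2,737.40.

$281.40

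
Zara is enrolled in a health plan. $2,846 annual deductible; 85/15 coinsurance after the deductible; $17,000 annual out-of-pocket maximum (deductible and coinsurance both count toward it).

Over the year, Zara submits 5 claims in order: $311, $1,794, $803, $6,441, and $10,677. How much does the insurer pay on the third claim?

$52.70

Claim 1 — $311: all of it applies to the deductible. Patient pays $311; OOP now $311. Plan pays $311 − $311 = $0.
Claim 2 — $1,794: fully absorbed by the deductible. Patient owes $1,794 (running OOP $2,105). Plan pays $1,794 − $1,794 = $0.
Claim 3 — $803: deductible takes $741, $62 remains; patient's 15% is $9.30. Patient pays $750.30; OOP now $2,855.30. Plan pays $803 − $750.30 = $52.70.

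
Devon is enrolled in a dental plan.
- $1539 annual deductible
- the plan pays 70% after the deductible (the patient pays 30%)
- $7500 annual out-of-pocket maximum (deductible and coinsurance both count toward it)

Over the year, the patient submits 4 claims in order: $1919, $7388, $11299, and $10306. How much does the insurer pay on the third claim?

$7909.30

Bill 1, $1919: $1539 finishes the deductible; $380 goes to coinsurance; 30% of $380 = $114. Cost to patient: $1653. OOP to date $1653. Plan pays $1919 − $1653 = $266.
Bill 2, $7388: deductible met; 30% of $7388 = $2216.40. Patient pays $2216.40; OOP now $3869.40. Plan pays $7388 − $2216.40 = $5171.60.
Bill 3, $11299: 30% coinsurance on $11299 = $3389.70. Patient owes $3389.70 (running OOP $7259.10). Insurer: $11299 − $3389.70 = $7909.30.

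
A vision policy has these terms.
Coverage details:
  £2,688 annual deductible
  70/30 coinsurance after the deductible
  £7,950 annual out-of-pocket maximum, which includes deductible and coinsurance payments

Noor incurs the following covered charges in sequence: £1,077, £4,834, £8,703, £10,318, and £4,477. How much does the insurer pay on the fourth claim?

£8,633.80

Claim 1 (£1,077): fully absorbed by the deductible. Member owes £1,077 (running OOP £1,077). Insurer: £1,077 − £1,077 = £0.
Claim 2 (£4,834): £1,611 to deductible, leaving £3,223; coinsurance £3,223 × 30% = £966.90. Cost to member: £2,577.90. OOP to date £3,654.90. Plan pays £4,834 − £2,577.90 = £2,256.10.
Claim 3 (£8,703): deductible already satisfied, so member's share is 30% × £8,703 = £2,610.90. Member owes £2,610.90 (running OOP £6,265.80). Insurer: £8,703 − £2,610.90 = £6,092.10.
Claim 4 (£10,318): deductible already satisfied, so member's share is 30% × £10,318 = £3,095.40. Adding that to £6,265.80 gives £9,361.20, past the £7,950 cap; member pays only £7,950 − £6,265.80 = £1,684.20. Insurer: £10,318 − £1,684.20 = £8,633.80.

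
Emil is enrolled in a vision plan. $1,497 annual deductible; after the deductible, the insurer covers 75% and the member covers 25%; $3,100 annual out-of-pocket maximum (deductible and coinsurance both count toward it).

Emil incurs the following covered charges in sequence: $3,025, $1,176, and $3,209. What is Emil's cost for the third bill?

$802.25

#1 ($3,025): deductible takes $1,497, $1,528 remains; member's 25% is $382. Member pays $1,879; OOP now $1,879.
#2 ($1,176): deductible already satisfied, so member's share is 25% × $1,176 = $294. Member pays $294; OOP now $2,173.
#3 ($3,209): deductible already satisfied, so member's share is 25% × $3,209 = $802.25. Cost to member: $802.25. OOP to date $2,975.25.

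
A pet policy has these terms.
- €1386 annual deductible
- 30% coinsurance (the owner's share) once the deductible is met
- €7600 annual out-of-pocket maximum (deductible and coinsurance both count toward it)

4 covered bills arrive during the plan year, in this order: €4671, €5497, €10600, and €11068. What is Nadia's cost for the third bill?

€3180

Claim 1 — €4671: deductible takes €1386, €3285 remains; coinsurance €3285 × 30% = €985.50. Cost to owner: €2371.50. OOP to date €2371.50.
Claim 2 — €5497: 30% coinsurance on €5497 = €1649.10. Owner owes €1649.10 (running OOP €4020.60).
Claim 3 — €10600: deductible already satisfied, so owner's share is 30% × €10600 = €3180. Owner owes €3180 (running OOP €7200.60).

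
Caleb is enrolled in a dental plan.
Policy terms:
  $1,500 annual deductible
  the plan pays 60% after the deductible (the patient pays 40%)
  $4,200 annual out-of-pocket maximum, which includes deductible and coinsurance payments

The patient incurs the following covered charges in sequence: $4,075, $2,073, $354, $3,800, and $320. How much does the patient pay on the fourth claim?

#1 ($4,075): $1,500 to deductible, leaving $2,575; patient's 40% is $1,030. Patient pays $2,530; OOP now $2,530.
#2 ($2,073): 40% coinsurance on $2,073 = $829.20. Cost to patient: $829.20. OOP to date $3,359.20.
#3 ($354): deductible already satisfied, so patient's share is 40% × $354 = $141.60. Patient owes $141.60 (running OOP $3,500.80).
#4 ($3,800): deductible already satisfied, so patient's share is 40% × $3,800 = $1,520. OOP would hit $5,020.80 > $4,200, so the cap limits the patient to $4,200 − $3,500.80 = $699.20.

$699.20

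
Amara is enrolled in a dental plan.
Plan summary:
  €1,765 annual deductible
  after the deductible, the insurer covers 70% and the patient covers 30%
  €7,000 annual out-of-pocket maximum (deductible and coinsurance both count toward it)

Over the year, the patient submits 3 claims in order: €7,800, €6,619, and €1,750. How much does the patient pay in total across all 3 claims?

€6,086.20

Bill 1, €7,800: €1,765 to deductible, leaving €6,035; patient's 30% is €1,810.50. Patient pays €3,575.50; OOP now €3,575.50.
Bill 2, €6,619: deductible met; 30% of €6,619 = €1,985.70. Patient owes €1,985.70 (running OOP €5,561.20).
Bill 3, €1,750: deductible already satisfied, so patient's share is 30% × €1,750 = €525. Patient pays €525; OOP now €6,086.20.
Total paid by the patient: €3,575.50 + €1,985.70 + €525 = €6,086.20.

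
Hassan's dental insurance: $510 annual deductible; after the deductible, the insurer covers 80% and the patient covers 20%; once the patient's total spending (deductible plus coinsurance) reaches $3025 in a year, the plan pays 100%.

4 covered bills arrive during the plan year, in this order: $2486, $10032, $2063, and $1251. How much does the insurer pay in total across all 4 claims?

$12807

Bill 1, $2486: deductible takes $510, $1976 remains; coinsurance $1976 × 20% = $395.20. Patient pays $905.20; OOP now $905.20. Insurer: $2486 − $905.20 = $1580.80.
Bill 2, $10032: 20% coinsurance on $10032 = $2006.40. Patient pays $2006.40; OOP now $2911.60. Insurer: $10032 − $2006.40 = $8025.60.
Bill 3, $2063: 20% coinsurance on $2063 = $412.60. That would push OOP to $3324.20, over the $3025 cap, so patient pays $3025 − $2911.60 = $113.40. Plan pays $2063 − $113.40 = $1949.60.
Bill 4, $1251: 20% coinsurance on $1251 = $250.20. OOP would hit $3275.20 > $3025, so the cap limits the patient to $3025 − $3025 = $0. Insurer: $1251 − $0 = $1251.
Insurer total: $1580.80 + $8025.60 + $1949.60 + $1251 = $12807.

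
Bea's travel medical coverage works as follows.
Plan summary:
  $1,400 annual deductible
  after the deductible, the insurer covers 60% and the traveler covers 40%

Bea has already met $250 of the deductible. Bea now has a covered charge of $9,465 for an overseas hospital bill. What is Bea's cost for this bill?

Remaining deductible: $1,400 − $250 = $1,150.
That leaves $9,465 − $1,150 = $8,315 for coinsurance.
Coinsurance: $8,315 × 40% = $3,326.
Traveler responsibility: $1,150 + $3,326 = $4,476.

$4,476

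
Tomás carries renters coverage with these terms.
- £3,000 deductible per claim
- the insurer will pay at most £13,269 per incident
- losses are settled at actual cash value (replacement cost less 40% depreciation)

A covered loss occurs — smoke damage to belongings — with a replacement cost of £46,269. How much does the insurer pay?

Depreciate 40%: the covered value is £46,269 × 0.6 = £27,761.40.
Less the £3,000 deductible: £27,761.40 − £3,000 = £24,761.40.
£24,761.40 exceeds the £13,269 limit, so the insurer pays the limit: £13,269.

£13,269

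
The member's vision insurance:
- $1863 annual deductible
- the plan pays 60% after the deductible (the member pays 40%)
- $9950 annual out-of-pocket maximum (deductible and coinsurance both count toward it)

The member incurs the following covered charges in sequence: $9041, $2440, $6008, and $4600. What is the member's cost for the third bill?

$2403.20

Bill 1, $9041: $1863 finishes the deductible; $7178 goes to coinsurance; coinsurance $7178 × 40% = $2871.20. Member owes $4734.20 (running OOP $4734.20).
Bill 2, $2440: 40% coinsurance on $2440 = $976. Member owes $976 (running OOP $5710.20).
Bill 3, $6008: 40% coinsurance on $6008 = $2403.20. Member owes $2403.20 (running OOP $8113.40).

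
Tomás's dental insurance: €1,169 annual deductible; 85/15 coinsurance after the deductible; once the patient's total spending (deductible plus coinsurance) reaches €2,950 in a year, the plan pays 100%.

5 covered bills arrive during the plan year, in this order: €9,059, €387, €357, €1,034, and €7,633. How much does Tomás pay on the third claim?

€53.55

Bill 1, €9,059: deductible takes €1,169, €7,890 remains; patient's 15% is €1,183.50. Cost to patient: €2,352.50. OOP to date €2,352.50.
Bill 2, €387: deductible met; 15% of €387 = €58.05. Cost to patient: €58.05. OOP to date €2,410.55.
Bill 3, €357: deductible already satisfied, so patient's share is 15% × €357 = €53.55. Patient owes €53.55 (running OOP €2,464.10).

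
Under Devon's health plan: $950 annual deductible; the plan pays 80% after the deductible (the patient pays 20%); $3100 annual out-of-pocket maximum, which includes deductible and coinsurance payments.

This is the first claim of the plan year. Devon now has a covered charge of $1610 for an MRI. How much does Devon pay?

$1082

Nothing has been paid toward the $950 deductible, so the first $950 of this charge is applied there.
The remaining $660 (= $1610 − $950) moves to coinsurance.
Patient's 20% share of $660 is $132.
That puts the patient's cost at $950 + $132 = $1082 before any cap.
Year-to-date out-of-pocket becomes $0 + $1082 = $1082, still under the $3100 maximum, so no cap applies.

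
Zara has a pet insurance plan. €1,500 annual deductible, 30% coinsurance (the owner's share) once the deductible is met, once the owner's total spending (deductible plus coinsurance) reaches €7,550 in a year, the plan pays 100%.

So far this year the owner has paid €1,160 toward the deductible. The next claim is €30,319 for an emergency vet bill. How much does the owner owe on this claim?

€6,390

€1,160 of the €1,500 deductible is already met, leaving €340.
The remaining €29,979 (= €30,319 − €340) moves to coinsurance.
Owner's 30% share of €29,979 is €8,993.70.
That puts the owner's cost at €340 + €8,993.70 = €9,333.70 before any cap.
Adding €9,333.70 to the €1,160 already spent would give €10,493.70, which exceeds the €7,550 cap; the owner pays just €7,550 − €1,160 = €6,390.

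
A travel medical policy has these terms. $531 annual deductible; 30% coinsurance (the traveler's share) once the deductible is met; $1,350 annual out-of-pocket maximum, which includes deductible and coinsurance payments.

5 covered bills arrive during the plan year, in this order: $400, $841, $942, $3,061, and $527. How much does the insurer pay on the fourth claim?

Claim 1 — $400: entire amount goes to the deductible. Traveler pays $400; OOP now $400. Insurer: $400 − $400 = $0.
Claim 2 — $841: deductible takes $131, $710 remains; traveler's 30% is $213. Cost to traveler: $344. OOP to date $744. Insurer: $841 − $344 = $497.
Claim 3 — $942: deductible already satisfied, so traveler's share is 30% × $942 = $282.60. Traveler owes $282.60 (running OOP $1,026.60). Plan pays $942 − $282.60 = $659.40.
Claim 4 — $3,061: 30% coinsurance on $3,061 = $918.30. That would push OOP to $1,944.90, over the $1,350 cap, so traveler pays $1,350 − $1,026.60 = $323.40. Plan pays $3,061 − $323.40 = $2,737.60.

$2,737.60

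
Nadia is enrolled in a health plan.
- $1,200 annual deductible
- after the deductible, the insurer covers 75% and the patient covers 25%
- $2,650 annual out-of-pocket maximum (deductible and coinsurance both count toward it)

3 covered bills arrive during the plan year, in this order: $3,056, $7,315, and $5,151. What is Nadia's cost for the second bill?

$986

Claim 1 — $3,056: deductible takes $1,200, $1,856 remains; patient's 25% is $464. Cost to patient: $1,664. OOP to date $1,664.
Claim 2 — $7,315: deductible met; 25% of $7,315 = $1,828.75. Adding that to $1,664 gives $3,492.75, past the $2,650 cap; patient pays only $2,650 − $1,664 = $986.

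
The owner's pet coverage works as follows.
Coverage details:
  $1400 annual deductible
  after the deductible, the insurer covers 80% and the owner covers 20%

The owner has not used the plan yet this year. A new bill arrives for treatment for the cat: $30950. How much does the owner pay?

$7310

Nothing has been paid toward the $1400 deductible, so the first $1400 of this charge is applied there.
After the $1400 deductible portion, $30950 − $1400 = $29550 is subject to coinsurance.
Owner's 20% share of $29550 is $5910.
That puts the owner's cost at $1400 + $5910 = $7310.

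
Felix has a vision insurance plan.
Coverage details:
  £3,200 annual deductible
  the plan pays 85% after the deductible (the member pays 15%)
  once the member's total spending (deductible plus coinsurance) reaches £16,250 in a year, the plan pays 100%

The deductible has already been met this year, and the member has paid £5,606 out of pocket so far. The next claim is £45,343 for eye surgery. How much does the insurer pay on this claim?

The deductible is already satisfied, so the full bill goes to coinsurance.
Member's 15% share of £45,343 is £6,801.45.
Total out-of-pocket so far would be £5,606 + £6,801.45 = £12,407.45, below the £16,250 cap — no reduction.
The insurer covers the remainder: £45,343 − £6,801.45 = £38,541.55.

£38,541.55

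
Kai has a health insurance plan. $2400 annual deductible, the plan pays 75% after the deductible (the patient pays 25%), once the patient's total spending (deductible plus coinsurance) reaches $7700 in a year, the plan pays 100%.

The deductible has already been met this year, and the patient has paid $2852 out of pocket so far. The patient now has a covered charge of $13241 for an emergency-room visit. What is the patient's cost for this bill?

$3310.25

The deductible is already satisfied, so the full bill goes to coinsurance.
25% of $13241 = $3310.25 falls to the patient.
Cumulative spending $2852 + $3310.25 = $6162.25 stays under the $7700 maximum.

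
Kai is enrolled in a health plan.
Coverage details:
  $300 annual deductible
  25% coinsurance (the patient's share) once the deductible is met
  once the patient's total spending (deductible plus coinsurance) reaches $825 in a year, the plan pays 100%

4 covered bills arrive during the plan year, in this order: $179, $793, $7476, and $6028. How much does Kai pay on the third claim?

Bill 1, $179: entire amount goes to the deductible. Patient pays $179; OOP now $179.
Bill 2, $793: deductible takes $121, $672 remains; patient's 25% is $168. Cost to patient: $289. OOP to date $468.
Bill 3, $7476: 25% coinsurance on $7476 = $1869. That would push OOP to $2337, over the $825 cap, so patient pays $825 − $468 = $357.

$357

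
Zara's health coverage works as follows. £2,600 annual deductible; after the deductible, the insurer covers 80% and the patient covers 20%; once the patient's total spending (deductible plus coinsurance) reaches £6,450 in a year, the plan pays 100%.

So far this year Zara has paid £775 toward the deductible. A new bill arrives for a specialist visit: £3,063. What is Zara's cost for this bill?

£2,072.60

Deductible still to meet: £2,600 − £775 = £1,825.
After the £1,825 deductible portion, £3,063 − £1,825 = £1,238 is subject to coinsurance.
Patient's 20% share of £1,238 is £247.60.
So the patient owes £1,825 + £247.60 = £2,072.60 before any cap.
Total out-of-pocket so far would be £775 + £2,072.60 = £2,847.60, below the £6,450 cap — no reduction.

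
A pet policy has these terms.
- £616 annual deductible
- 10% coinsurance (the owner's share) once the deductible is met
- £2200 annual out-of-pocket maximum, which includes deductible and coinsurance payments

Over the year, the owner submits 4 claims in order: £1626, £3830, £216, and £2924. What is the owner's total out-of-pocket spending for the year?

£1414

Claim 1 — £1626: £616 to deductible, leaving £1010; owner's 10% is £101. Owner pays £717; OOP now £717.
Claim 2 — £3830: 10% coinsurance on £3830 = £383. Owner pays £383; OOP now £1100.
Claim 3 — £216: 10% coinsurance on £216 = £21.60. Owner pays £21.60; OOP now £1121.60.
Claim 4 — £2924: deductible met; 10% of £2924 = £292.40. Cost to owner: £292.40. OOP to date £1414.
Total paid by the owner: £717 + £383 + £21.60 + £292.40 = £1414.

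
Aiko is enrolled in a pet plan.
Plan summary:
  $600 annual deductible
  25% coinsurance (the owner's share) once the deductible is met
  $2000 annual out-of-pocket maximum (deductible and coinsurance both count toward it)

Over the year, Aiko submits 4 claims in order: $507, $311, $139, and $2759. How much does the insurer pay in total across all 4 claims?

Bill 1, $507: entire amount goes to the deductible. Owner pays $507; OOP now $507. Plan pays $507 − $507 = $0.
Bill 2, $311: $93 to deductible, leaving $218; owner's 25% is $54.50. Cost to owner: $147.50. OOP to date $654.50. Plan pays $311 − $147.50 = $163.50.
Bill 3, $139: deductible already satisfied, so owner's share is 25% × $139 = $34.75. Cost to owner: $34.75. OOP to date $689.25. Insurer: $139 − $34.75 = $104.25.
Bill 4, $2759: deductible met; 25% of $2759 = $689.75. Cost to owner: $689.75. OOP to date $1379. Plan pays $2759 − $689.75 = $2069.25.
Insurer total: $0 + $163.50 + $104.25 + $2069.25 = $2337.

$2337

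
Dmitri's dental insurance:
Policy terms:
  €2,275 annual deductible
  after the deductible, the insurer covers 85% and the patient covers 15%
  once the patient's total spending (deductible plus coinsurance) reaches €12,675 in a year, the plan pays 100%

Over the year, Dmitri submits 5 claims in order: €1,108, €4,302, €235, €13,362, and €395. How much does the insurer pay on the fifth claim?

€335.75

Bill 1, €1,108: fully absorbed by the deductible. Patient owes €1,108 (running OOP €1,108). Insurer: €1,108 − €1,108 = €0.
Bill 2, €4,302: deductible takes €1,167, €3,135 remains; coinsurance €3,135 × 15% = €470.25. Patient owes €1,637.25 (running OOP €2,745.25). Insurer: €4,302 − €1,637.25 = €2,664.75.
Bill 3, €235: 15% coinsurance on €235 = €35.25. Cost to patient: €35.25. OOP to date €2,780.50. Insurer: €235 − €35.25 = €199.75.
Bill 4, €13,362: 15% coinsurance on €13,362 = €2,004.30. Cost to patient: €2,004.30. OOP to date €4,784.80. Insurer: €13,362 − €2,004.30 = €11,357.70.
Bill 5, €395: 15% coinsurance on €395 = €59.25. Cost to patient: €59.25. OOP to date €4,844.05. Insurer: €395 − €59.25 = €335.75.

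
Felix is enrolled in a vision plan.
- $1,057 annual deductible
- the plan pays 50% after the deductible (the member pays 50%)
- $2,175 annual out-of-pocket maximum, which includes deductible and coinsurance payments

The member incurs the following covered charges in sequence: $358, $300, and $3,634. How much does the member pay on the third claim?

$1,517

#1 ($358): entire amount goes to the deductible. Member pays $358; OOP now $358.
#2 ($300): all of it applies to the deductible. Member pays $300; OOP now $658.
#3 ($3,634): deductible takes $399, $3,235 remains; member's 50% is $1,617.50. Together that's $399 + $1,617.50 = $2,016.50. Adding that to $658 gives $2,674.50, past the $2,175 cap; member pays only $2,175 − $658 = $1,517.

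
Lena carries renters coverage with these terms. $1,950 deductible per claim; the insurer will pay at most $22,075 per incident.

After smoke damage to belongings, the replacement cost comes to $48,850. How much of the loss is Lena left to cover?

Less the $1,950 deductible: $48,850 − $1,950 = $46,900.
Since $46,900 > $22,075, the payout is capped at $22,075.
Tenant's share is the uncovered remainder: $48,850 − $22,075 = $26,775.

$26,775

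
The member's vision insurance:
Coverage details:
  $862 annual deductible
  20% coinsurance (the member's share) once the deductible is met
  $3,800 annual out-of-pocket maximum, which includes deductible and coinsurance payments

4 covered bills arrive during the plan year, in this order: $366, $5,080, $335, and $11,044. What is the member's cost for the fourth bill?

Claim 1 — $366: fully absorbed by the deductible. Member pays $366; OOP now $366.
Claim 2 — $5,080: deductible takes $496, $4,584 remains; coinsurance $4,584 × 20% = $916.80. Member owes $1,412.80 (running OOP $1,778.80).
Claim 3 — $335: deductible met; 20% of $335 = $67. Member owes $67 (running OOP $1,845.80).
Claim 4 — $11,044: 20% coinsurance on $11,044 = $2,208.80. OOP would hit $4,054.60 > $3,800, so the cap limits the member to $3,800 − $1,845.80 = $1,954.20.

$1,954.20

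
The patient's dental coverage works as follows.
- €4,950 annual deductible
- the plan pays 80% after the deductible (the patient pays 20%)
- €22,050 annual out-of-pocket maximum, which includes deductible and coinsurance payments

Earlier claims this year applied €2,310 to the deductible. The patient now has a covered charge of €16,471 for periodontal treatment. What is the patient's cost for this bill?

€5,406.20

€2,310 of the €4,950 deductible is already met, leaving €2,640.
After the €2,640 deductible portion, €16,471 − €2,640 = €13,831 is subject to coinsurance.
20% of €13,831 = €2,766.20 falls to the patient.
That puts the patient's cost at €2,640 + €2,766.20 = €5,406.20 before any cap.
Total out-of-pocket so far would be €2,310 + €5,406.20 = €7,716.20, below the €22,050 cap — no reduction.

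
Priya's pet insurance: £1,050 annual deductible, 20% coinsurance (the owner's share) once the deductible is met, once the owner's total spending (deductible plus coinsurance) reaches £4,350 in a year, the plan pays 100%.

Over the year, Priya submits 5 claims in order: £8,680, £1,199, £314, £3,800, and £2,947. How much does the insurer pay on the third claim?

£251.20

#1 (£8,680): deductible takes £1,050, £7,630 remains; 20% of £7,630 = £1,526. Owner owes £2,576 (running OOP £2,576). Plan pays £8,680 − £2,576 = £6,104.
#2 (£1,199): 20% coinsurance on £1,199 = £239.80. Cost to owner: £239.80. OOP to date £2,815.80. Insurer: £1,199 − £239.80 = £959.20.
#3 (£314): deductible met; 20% of £314 = £62.80. Cost to owner: £62.80. OOP to date £2,878.60. Insurer: £314 − £62.80 = £251.20.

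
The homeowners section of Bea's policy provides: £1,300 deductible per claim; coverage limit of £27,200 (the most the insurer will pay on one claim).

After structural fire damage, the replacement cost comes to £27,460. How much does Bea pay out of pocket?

£1,300

After the deductible, £27,460 − £1,300 = £26,160 remains.
That's under the £27,200 cap, so the insurer reimburses the full £26,160.
Homeowner's share is the uncovered remainder: £27,460 − £26,160 = £1,300.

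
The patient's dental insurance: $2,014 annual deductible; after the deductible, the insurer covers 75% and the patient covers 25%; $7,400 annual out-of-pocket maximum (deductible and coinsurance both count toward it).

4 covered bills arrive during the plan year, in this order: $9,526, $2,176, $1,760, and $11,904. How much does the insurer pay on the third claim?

$1,320

Claim 1 ($9,526): $2,014 finishes the deductible; $7,512 goes to coinsurance; coinsurance $7,512 × 25% = $1,878. Patient owes $3,892 (running OOP $3,892). Plan pays $9,526 − $3,892 = $5,634.
Claim 2 ($2,176): deductible met; 25% of $2,176 = $544. Patient owes $544 (running OOP $4,436). Plan pays $2,176 − $544 = $1,632.
Claim 3 ($1,760): 25% coinsurance on $1,760 = $440. Cost to patient: $440. OOP to date $4,876. Plan pays $1,760 − $440 = $1,320.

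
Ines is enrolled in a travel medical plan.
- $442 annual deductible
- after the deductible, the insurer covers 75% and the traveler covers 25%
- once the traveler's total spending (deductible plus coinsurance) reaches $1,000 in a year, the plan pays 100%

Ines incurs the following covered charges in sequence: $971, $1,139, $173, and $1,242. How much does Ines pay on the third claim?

$43.25

Claim 1 — $971: $442 to deductible, leaving $529; traveler's 25% is $132.25. Traveler owes $574.25 (running OOP $574.25).
Claim 2 — $1,139: deductible already satisfied, so traveler's share is 25% × $1,139 = $284.75. Traveler pays $284.75; OOP now $859.
Claim 3 — $173: 25% coinsurance on $173 = $43.25. Cost to traveler: $43.25. OOP to date $902.25.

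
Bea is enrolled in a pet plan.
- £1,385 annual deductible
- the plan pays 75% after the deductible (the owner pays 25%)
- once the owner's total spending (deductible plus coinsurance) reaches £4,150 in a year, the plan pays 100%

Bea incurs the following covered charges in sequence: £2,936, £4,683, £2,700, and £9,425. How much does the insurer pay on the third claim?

£2,025

#1 (£2,936): deductible takes £1,385, £1,551 remains; 25% of £1,551 = £387.75. Owner pays £1,772.75; OOP now £1,772.75. Insurer: £2,936 − £1,772.75 = £1,163.25.
#2 (£4,683): 25% coinsurance on £4,683 = £1,170.75. Owner owes £1,170.75 (running OOP £2,943.50). Insurer: £4,683 − £1,170.75 = £3,512.25.
#3 (£2,700): deductible already satisfied, so owner's share is 25% × £2,700 = £675. Cost to owner: £675. OOP to date £3,618.50. Insurer: £2,700 − £675 = £2,025.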